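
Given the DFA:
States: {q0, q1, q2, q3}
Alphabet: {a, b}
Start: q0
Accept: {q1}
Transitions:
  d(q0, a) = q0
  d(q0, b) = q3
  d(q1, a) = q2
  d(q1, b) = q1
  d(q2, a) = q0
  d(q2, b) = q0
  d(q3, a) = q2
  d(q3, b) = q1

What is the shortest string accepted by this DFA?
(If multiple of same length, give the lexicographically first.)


BFS by string length (lex-first path to each state shown):
  len 0: q0<-""
  len 1: q0<-"a", q3<-"b"
  len 2: q0<-"aa", q1<-"bb", q2<-"ba", q3<-"ab"
Found accept state at length 2.

"bb"


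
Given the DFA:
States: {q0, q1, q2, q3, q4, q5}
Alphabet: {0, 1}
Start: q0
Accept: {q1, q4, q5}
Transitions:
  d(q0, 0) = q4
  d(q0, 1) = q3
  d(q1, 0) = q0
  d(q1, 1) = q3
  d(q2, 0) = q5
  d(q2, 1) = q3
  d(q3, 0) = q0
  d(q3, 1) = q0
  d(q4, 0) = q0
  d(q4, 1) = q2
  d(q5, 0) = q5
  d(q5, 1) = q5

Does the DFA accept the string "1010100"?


Trace: q0 -> q3 -> q0 -> q3 -> q0 -> q3 -> q0 -> q4
Final state: q4
Accept states: {q1, q4, q5}

Yes, accepted (final state q4 is an accept state)


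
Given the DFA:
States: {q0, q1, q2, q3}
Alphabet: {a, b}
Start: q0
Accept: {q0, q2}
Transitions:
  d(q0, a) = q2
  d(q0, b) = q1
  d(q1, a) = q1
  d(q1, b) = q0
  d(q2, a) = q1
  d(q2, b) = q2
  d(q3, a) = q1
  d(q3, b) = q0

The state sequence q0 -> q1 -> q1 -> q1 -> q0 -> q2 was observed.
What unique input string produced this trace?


Trace back each transition to find the symbol:
  q0 --[b]--> q1
  q1 --[a]--> q1
  q1 --[a]--> q1
  q1 --[b]--> q0
  q0 --[a]--> q2

"baaba"


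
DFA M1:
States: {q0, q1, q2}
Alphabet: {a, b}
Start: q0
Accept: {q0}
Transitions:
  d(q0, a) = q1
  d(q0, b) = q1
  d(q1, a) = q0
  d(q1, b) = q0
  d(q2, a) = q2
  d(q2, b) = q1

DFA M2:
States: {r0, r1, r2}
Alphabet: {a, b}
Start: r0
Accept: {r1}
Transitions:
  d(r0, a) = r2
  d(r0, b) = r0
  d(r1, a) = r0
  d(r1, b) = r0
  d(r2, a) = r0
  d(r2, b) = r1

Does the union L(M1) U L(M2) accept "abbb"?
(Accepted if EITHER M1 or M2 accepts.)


M1: final=q0 accepted=True
M2: final=r0 accepted=False

Yes, union accepts


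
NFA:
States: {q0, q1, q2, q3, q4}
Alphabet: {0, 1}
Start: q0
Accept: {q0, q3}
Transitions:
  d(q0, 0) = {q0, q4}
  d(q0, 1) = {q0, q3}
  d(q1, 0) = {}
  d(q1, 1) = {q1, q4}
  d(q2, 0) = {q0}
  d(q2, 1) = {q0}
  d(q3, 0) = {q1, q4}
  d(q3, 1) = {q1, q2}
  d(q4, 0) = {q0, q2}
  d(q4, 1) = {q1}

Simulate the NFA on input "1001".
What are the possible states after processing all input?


Start: {q0}
  --1--> {q0, q3}
  --0--> {q0, q1, q4}
  --0--> {q0, q2, q4}
  --1--> {q0, q1, q3}

{q0, q1, q3}


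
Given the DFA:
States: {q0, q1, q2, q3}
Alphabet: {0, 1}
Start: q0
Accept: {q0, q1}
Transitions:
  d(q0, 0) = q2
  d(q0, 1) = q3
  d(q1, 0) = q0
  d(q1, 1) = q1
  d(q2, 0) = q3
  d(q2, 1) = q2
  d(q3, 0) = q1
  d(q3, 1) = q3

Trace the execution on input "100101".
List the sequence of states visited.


Input: 100101
d(q0, 1) = q3
d(q3, 0) = q1
d(q1, 0) = q0
d(q0, 1) = q3
d(q3, 0) = q1
d(q1, 1) = q1


q0 -> q3 -> q1 -> q0 -> q3 -> q1 -> q1


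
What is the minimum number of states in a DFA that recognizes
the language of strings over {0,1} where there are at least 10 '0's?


States: count = 0, 1, ..., 9, and a final '>= 10' state.
Total: 10 + 1 = 11. Accept = '>= 10' state.

11


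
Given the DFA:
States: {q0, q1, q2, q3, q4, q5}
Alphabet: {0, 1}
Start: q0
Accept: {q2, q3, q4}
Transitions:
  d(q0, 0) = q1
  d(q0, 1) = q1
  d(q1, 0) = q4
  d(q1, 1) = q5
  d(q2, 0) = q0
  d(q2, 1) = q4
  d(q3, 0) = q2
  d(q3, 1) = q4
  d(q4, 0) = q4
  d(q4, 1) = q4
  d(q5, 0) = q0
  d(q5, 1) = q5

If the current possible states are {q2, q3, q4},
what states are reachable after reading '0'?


Apply transition on '0' from each current state:
  d(q2, 0) = q0
  d(q3, 0) = q2
  d(q4, 0) = q4

{q0, q2, q4}


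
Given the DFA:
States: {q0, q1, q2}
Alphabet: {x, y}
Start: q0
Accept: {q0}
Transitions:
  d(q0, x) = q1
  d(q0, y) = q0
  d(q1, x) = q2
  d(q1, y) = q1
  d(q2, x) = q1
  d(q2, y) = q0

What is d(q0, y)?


Looking up transition d(q0, y)

q0


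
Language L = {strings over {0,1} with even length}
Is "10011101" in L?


length = 8; 8 mod 2 = 0

Yes, "10011101" is in L


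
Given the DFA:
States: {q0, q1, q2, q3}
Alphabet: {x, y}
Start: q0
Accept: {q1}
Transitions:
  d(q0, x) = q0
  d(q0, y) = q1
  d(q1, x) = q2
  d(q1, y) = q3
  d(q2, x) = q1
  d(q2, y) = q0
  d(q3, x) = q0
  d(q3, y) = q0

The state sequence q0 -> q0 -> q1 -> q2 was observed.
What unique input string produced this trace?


Trace back each transition to find the symbol:
  q0 --[x]--> q0
  q0 --[y]--> q1
  q1 --[x]--> q2

"xyx"


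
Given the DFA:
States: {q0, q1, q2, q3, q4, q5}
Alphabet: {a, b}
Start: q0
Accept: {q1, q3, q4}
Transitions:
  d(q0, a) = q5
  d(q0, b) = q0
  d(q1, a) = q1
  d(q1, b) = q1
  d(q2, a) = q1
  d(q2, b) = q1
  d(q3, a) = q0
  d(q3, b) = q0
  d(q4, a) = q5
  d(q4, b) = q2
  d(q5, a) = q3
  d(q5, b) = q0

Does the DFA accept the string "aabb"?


Trace: q0 -> q5 -> q3 -> q0 -> q0
Final state: q0
Accept states: {q1, q3, q4}

No, rejected (final state q0 is not an accept state)


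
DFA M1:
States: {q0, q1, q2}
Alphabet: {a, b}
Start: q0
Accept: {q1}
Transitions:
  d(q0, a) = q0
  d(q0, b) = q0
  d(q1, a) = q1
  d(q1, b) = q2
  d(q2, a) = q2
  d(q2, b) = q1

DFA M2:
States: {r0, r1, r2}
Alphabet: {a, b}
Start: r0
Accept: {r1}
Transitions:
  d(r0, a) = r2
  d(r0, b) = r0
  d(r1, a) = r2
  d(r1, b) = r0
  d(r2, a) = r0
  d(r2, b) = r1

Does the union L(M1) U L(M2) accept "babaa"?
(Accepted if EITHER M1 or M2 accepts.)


M1: final=q0 accepted=False
M2: final=r0 accepted=False

No, union rejects (neither accepts)


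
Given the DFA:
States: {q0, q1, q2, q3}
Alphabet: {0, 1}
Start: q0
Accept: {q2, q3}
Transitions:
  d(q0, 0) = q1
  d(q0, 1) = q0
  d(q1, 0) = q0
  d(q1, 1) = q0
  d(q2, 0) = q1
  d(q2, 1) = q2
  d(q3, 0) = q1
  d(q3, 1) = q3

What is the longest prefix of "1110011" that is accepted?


Run the DFA, marking each prefix where the state is accepting:
  "" -> q0 [reject]
  "1" -> q0 [reject]
  "11" -> q0 [reject]
  "111" -> q0 [reject]
  "1110" -> q1 [reject]
  "11100" -> q0 [reject]
  "111001" -> q0 [reject]
  "1110011" -> q0 [reject]

No prefix is accepted


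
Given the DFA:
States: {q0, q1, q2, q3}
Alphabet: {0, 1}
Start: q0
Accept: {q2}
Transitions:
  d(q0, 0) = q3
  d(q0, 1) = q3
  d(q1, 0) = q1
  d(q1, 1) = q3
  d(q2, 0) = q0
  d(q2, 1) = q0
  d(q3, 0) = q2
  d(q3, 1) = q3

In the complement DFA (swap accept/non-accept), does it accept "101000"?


Trace: q0 -> q3 -> q2 -> q0 -> q3 -> q2 -> q0
Final: q0
Original accept: {q2}
Complement: q0 is not in original accept

Yes, complement accepts (original rejects)


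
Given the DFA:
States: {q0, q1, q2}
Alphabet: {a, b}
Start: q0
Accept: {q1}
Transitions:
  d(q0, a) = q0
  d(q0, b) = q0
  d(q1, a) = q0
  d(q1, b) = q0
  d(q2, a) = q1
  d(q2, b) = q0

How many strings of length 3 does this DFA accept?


Enumerating all length-3 strings:
  "aaa" -> q0 [reject]
  "aab" -> q0 [reject]
  "aba" -> q0 [reject]
  "abb" -> q0 [reject]
  "baa" -> q0 [reject]
  "bab" -> q0 [reject]
  "bba" -> q0 [reject]
  "bbb" -> q0 [reject]

0 out of 8


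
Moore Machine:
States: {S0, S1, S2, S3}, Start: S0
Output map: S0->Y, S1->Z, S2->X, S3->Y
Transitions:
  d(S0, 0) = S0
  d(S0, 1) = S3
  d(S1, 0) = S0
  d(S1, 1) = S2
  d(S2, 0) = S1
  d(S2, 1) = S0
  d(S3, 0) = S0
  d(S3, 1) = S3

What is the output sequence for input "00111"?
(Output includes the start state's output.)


Start: S0 (output Y)
  --0--> S0 (output Y)
  --0--> S0 (output Y)
  --1--> S3 (output Y)
  --1--> S3 (output Y)
  --1--> S3 (output Y)

"YYYYYY"


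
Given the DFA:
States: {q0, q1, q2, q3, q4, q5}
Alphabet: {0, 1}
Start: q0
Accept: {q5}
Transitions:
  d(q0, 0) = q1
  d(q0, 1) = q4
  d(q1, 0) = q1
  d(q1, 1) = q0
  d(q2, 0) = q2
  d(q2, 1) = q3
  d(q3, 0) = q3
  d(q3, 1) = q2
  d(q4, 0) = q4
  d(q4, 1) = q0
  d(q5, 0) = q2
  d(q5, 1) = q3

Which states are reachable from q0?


BFS from q0:
  layer 0: {q0}
  layer 1: {q1, q4}

{q0, q1, q4}


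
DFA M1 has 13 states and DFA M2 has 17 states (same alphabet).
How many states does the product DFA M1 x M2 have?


Product construction pairs every M1 state with every M2 state.
13 * 17 = 221

221


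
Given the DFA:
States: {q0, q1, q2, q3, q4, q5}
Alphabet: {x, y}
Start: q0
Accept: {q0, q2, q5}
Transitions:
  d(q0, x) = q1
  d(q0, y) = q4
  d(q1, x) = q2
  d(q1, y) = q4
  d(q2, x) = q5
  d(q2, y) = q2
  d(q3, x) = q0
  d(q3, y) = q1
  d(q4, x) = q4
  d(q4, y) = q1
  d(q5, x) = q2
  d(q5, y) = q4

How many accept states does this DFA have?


Accept states listed: {q0, q2, q5}
Counting: q0(1) q2(2) q5(3)

3


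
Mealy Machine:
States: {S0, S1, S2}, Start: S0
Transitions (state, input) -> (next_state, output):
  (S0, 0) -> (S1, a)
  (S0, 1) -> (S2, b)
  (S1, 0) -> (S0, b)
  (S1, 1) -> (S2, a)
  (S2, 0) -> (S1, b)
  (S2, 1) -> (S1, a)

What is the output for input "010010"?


Step-by-step:
  (S0, 0) -> (S1, a)
  (S1, 1) -> (S2, a)
  (S2, 0) -> (S1, b)
  (S1, 0) -> (S0, b)
  (S0, 1) -> (S2, b)
  (S2, 0) -> (S1, b)

"aabbbb"


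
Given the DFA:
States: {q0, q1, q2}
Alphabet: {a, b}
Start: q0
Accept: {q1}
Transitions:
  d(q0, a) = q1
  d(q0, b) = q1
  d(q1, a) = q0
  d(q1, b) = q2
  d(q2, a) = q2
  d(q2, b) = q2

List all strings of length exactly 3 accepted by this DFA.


All strings of length 3: 8 total
Accepted: 4

"aaa", "aab", "baa", "bab"


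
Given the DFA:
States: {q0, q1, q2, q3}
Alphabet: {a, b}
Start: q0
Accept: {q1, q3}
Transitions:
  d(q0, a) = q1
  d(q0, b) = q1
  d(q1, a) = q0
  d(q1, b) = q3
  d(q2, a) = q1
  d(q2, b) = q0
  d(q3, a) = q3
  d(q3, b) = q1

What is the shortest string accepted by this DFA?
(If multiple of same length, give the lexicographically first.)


BFS by string length (lex-first path to each state shown):
  len 0: q0<-""
  len 1: q1<-"a"
Found accept state at length 1.

"a"


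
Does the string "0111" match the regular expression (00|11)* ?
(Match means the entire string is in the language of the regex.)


|string| = 4; first = '0'; last = '1'

No, "0111" does not match (00|11)*


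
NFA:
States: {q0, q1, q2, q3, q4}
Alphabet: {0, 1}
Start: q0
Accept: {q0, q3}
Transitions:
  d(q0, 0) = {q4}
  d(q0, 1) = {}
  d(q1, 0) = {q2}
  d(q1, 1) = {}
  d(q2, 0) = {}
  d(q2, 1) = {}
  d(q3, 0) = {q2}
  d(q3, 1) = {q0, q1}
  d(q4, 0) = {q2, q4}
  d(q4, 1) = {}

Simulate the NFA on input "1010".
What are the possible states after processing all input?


Start: {q0}
  --1--> {}
  --0--> {}
  --1--> {}
  --0--> {}

{} (empty set, no valid transitions)


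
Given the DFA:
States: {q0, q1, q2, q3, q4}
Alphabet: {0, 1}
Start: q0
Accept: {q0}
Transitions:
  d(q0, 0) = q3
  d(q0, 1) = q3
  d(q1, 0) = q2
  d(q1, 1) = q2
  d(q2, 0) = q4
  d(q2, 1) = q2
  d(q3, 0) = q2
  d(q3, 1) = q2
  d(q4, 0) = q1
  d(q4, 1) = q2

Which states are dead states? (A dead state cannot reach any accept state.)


Forward reachability from each state:
  q0 -> reaches accept state q0 (live)
  q1 -> reaches {q1, q2, q4}, no accept state (dead)
  q2 -> reaches {q1, q2, q4}, no accept state (dead)
  q3 -> reaches {q1, q2, q3, q4}, no accept state (dead)
  q4 -> reaches {q1, q2, q4}, no accept state (dead)

{q1, q2, q3, q4}


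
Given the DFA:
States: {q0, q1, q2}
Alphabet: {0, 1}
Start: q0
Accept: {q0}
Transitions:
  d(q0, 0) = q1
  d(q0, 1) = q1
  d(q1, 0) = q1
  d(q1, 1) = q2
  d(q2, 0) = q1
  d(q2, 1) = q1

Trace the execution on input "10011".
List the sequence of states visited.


Input: 10011
d(q0, 1) = q1
d(q1, 0) = q1
d(q1, 0) = q1
d(q1, 1) = q2
d(q2, 1) = q1


q0 -> q1 -> q1 -> q1 -> q2 -> q1


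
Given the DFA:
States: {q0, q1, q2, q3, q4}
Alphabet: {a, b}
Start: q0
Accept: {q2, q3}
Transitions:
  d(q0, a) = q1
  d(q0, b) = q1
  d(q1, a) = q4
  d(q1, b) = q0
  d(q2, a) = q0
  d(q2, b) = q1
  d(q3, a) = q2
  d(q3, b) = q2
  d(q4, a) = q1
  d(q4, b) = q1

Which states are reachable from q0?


BFS from q0:
  layer 0: {q0}
  layer 1: {q1}
  layer 2: {q4}

{q0, q1, q4}


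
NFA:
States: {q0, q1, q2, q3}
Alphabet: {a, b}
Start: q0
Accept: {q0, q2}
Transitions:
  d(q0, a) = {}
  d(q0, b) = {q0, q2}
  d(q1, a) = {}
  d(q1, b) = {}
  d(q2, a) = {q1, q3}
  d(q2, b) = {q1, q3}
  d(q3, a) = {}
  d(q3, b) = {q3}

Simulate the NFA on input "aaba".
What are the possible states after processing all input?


Start: {q0}
  --a--> {}
  --a--> {}
  --b--> {}
  --a--> {}

{} (empty set, no valid transitions)


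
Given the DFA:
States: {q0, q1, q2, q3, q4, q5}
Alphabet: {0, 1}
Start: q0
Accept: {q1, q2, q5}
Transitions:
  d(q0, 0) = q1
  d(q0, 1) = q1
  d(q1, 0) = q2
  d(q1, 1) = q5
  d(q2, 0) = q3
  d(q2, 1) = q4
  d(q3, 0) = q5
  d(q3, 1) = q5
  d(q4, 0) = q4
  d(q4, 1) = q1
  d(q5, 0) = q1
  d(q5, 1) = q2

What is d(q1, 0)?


Looking up transition d(q1, 0)

q2


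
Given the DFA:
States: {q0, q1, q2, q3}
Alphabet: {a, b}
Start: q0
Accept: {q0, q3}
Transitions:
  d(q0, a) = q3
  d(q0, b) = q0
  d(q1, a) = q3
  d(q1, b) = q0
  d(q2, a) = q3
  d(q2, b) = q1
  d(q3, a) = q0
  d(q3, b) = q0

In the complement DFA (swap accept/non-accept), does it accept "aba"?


Trace: q0 -> q3 -> q0 -> q3
Final: q3
Original accept: {q0, q3}
Complement: q3 is in original accept

No, complement rejects (original accepts)


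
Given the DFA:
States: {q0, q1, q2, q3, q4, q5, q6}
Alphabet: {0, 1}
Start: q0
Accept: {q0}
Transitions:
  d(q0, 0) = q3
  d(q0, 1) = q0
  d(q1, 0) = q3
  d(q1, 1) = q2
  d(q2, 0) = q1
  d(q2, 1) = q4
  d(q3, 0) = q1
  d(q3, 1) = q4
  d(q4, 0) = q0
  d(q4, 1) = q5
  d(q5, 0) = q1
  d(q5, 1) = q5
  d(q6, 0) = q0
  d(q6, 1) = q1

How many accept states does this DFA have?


Accept states listed: {q0}
Counting: q0(1)

1


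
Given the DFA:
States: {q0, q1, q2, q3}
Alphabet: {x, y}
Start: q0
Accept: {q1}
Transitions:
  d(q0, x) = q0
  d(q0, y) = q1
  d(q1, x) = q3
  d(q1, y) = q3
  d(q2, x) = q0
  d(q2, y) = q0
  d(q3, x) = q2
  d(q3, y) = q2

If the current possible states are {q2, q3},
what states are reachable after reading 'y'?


Apply transition on 'y' from each current state:
  d(q2, y) = q0
  d(q3, y) = q2

{q0, q2}


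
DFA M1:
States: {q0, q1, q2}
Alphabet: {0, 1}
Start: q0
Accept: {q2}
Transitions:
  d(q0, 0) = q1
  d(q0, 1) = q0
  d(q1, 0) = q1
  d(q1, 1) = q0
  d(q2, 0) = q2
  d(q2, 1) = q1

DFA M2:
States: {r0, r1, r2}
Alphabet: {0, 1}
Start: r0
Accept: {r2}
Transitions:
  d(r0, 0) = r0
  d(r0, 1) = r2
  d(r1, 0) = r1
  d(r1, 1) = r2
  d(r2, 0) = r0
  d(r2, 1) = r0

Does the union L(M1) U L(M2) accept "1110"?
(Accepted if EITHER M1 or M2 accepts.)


M1: final=q1 accepted=False
M2: final=r0 accepted=False

No, union rejects (neither accepts)


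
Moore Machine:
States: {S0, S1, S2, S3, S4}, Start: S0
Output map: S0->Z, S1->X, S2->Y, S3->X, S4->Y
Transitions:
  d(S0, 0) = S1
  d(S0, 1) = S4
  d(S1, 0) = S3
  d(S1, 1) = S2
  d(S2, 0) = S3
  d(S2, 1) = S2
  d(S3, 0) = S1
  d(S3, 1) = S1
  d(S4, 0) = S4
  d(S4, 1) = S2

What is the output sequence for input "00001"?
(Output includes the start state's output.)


Start: S0 (output Z)
  --0--> S1 (output X)
  --0--> S3 (output X)
  --0--> S1 (output X)
  --0--> S3 (output X)
  --1--> S1 (output X)

"ZXXXXX"


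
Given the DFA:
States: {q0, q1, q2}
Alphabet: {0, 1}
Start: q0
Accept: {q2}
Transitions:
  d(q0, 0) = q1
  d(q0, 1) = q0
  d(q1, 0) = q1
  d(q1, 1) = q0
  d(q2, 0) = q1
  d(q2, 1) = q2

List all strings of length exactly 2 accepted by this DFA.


All strings of length 2: 4 total
Accepted: 0

None


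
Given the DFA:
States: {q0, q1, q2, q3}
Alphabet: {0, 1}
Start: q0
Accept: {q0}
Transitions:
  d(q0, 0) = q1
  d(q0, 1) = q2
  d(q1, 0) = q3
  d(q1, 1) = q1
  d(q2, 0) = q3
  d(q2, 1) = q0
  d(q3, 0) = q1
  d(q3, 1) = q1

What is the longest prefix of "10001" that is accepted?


Run the DFA, marking each prefix where the state is accepting:
  "" -> q0 [accept]
  "1" -> q2 [reject]
  "10" -> q3 [reject]
  "100" -> q1 [reject]
  "1000" -> q3 [reject]
  "10001" -> q1 [reject]

""


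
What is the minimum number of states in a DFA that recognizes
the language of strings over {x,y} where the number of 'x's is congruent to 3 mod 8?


States track (count of 'x') mod 8.
Need 8 states: one per remainder 0..7; accept = remainder 3.

8


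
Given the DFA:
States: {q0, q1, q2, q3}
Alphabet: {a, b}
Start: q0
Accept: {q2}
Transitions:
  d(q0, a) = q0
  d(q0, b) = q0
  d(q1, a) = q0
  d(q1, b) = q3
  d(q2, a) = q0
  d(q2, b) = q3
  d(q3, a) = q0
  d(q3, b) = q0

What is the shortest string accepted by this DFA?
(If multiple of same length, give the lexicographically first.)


BFS by string length (lex-first path to each state shown):
  len 0: q0<-""
  len 1: q0<-"a"
  len 2: q0<-"aa"
  len 3: q0<-"aaa"
  len 4: q0<-"aaaa"
  len 5: q0<-"aaaaa"
  len 6: q0<-"aaaaaa"
  len 7: q0<-"aaaaaaa"
  len 8: q0<-"aaaaaaaa"

No string accepted (empty language)


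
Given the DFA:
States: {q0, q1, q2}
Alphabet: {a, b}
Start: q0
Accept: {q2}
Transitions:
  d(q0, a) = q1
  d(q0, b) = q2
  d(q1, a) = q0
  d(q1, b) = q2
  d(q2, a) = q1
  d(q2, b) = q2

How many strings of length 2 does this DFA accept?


Enumerating all length-2 strings:
  "aa" -> q0 [reject]
  "ab" -> q2 [accept]
  "ba" -> q1 [reject]
  "bb" -> q2 [accept]

2 out of 4


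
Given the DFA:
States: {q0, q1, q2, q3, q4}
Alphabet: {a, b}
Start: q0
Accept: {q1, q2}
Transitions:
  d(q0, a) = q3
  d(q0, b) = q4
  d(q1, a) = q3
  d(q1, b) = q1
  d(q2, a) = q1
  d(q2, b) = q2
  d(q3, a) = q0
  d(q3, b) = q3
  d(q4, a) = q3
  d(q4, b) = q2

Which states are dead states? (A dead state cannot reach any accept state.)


Forward reachability from each state:
  q0 -> reaches accept state q1 (live)
  q1 -> reaches accept state q1 (live)
  q2 -> reaches accept state q1 (live)
  q3 -> reaches accept state q1 (live)
  q4 -> reaches accept state q1 (live)

None (all states can reach an accept state)


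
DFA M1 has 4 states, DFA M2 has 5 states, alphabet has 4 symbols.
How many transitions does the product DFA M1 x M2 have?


Product DFA has 4 * 5 = 20 states.
Each has 4 transitions: 20 * 4 = 80

80


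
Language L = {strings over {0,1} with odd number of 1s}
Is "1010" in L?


count('1') = 2; 2 mod 2 = 0

No, "1010" is not in L


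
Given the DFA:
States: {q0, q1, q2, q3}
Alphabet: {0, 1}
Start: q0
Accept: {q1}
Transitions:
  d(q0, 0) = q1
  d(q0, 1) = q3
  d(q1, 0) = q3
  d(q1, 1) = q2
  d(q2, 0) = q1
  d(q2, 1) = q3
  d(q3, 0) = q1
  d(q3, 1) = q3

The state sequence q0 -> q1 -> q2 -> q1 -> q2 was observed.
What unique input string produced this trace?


Trace back each transition to find the symbol:
  q0 --[0]--> q1
  q1 --[1]--> q2
  q2 --[0]--> q1
  q1 --[1]--> q2

"0101"


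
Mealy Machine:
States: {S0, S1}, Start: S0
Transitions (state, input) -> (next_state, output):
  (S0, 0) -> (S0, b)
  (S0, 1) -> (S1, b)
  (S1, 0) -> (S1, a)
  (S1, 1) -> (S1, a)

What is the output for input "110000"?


Step-by-step:
  (S0, 1) -> (S1, b)
  (S1, 1) -> (S1, a)
  (S1, 0) -> (S1, a)
  (S1, 0) -> (S1, a)
  (S1, 0) -> (S1, a)
  (S1, 0) -> (S1, a)

"baaaaa"


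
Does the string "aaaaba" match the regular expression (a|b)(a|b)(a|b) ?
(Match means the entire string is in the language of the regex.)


|string| = 6; first = 'a'; last = 'a'

No, "aaaaba" does not match (a|b)(a|b)(a|b)


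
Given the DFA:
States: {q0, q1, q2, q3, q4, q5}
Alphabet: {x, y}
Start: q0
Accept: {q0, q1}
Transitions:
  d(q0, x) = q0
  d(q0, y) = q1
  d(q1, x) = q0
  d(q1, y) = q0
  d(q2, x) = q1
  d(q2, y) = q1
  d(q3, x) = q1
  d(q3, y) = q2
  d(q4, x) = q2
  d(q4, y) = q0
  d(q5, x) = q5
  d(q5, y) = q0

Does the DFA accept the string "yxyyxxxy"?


Trace: q0 -> q1 -> q0 -> q1 -> q0 -> q0 -> q0 -> q0 -> q1
Final state: q1
Accept states: {q0, q1}

Yes, accepted (final state q1 is an accept state)


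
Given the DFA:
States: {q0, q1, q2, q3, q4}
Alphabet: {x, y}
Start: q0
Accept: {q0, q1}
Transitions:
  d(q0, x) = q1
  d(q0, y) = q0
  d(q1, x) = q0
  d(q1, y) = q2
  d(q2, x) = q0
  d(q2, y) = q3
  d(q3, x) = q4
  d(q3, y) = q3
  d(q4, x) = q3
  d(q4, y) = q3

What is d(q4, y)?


Looking up transition d(q4, y)

q3


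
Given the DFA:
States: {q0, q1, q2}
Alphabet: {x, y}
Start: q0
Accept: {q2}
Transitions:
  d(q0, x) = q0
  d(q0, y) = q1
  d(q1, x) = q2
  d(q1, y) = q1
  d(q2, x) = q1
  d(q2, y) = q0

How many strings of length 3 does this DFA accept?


Enumerating all length-3 strings:
  "xxx" -> q0 [reject]
  "xxy" -> q1 [reject]
  "xyx" -> q2 [accept]
  "xyy" -> q1 [reject]
  "yxx" -> q1 [reject]
  "yxy" -> q0 [reject]
  "yyx" -> q2 [accept]
  "yyy" -> q1 [reject]

2 out of 8


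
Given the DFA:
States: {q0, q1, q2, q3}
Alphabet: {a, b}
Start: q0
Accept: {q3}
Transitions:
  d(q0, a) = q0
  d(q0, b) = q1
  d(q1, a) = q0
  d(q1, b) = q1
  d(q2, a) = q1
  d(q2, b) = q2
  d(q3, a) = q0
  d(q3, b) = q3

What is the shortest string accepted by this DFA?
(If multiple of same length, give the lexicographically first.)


BFS by string length (lex-first path to each state shown):
  len 0: q0<-""
  len 1: q0<-"a", q1<-"b"
  len 2: q0<-"aa", q1<-"ab"
  len 3: q0<-"aaa", q1<-"aab"
  len 4: q0<-"aaaa", q1<-"aaab"
  len 5: q0<-"aaaaa", q1<-"aaaab"
  len 6: q0<-"aaaaaa", q1<-"aaaaab"
  len 7: q0<-"aaaaaaa", q1<-"aaaaaab"
  len 8: q0<-"aaaaaaaa", q1<-"aaaaaaab"

No string accepted (empty language)


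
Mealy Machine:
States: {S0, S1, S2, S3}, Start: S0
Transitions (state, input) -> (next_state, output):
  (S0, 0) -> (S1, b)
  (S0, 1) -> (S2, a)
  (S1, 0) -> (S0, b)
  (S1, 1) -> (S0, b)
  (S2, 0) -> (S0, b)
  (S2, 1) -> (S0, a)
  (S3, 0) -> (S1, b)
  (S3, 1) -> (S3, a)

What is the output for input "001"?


Step-by-step:
  (S0, 0) -> (S1, b)
  (S1, 0) -> (S0, b)
  (S0, 1) -> (S2, a)

"bba"


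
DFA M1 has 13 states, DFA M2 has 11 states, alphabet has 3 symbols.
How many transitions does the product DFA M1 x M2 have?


Product DFA has 13 * 11 = 143 states.
Each has 3 transitions: 143 * 3 = 429

429


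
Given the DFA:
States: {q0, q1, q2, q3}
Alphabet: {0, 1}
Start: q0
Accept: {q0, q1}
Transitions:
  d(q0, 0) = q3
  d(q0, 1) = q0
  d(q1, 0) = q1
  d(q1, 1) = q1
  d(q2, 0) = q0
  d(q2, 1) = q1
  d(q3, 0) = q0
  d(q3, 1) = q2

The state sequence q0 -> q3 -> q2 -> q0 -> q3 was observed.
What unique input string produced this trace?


Trace back each transition to find the symbol:
  q0 --[0]--> q3
  q3 --[1]--> q2
  q2 --[0]--> q0
  q0 --[0]--> q3

"0100"


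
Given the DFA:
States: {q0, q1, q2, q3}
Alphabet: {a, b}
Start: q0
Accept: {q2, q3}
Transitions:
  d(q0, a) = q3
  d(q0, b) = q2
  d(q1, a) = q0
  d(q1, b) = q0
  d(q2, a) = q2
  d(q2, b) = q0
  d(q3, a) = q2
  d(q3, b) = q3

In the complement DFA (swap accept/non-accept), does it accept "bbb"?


Trace: q0 -> q2 -> q0 -> q2
Final: q2
Original accept: {q2, q3}
Complement: q2 is in original accept

No, complement rejects (original accepts)


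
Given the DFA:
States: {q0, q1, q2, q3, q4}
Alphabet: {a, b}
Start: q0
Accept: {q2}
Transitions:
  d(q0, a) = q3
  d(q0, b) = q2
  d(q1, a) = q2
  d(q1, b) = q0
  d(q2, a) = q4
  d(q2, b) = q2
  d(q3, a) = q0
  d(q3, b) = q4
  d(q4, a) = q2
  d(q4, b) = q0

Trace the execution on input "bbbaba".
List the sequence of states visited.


Input: bbbaba
d(q0, b) = q2
d(q2, b) = q2
d(q2, b) = q2
d(q2, a) = q4
d(q4, b) = q0
d(q0, a) = q3


q0 -> q2 -> q2 -> q2 -> q4 -> q0 -> q3


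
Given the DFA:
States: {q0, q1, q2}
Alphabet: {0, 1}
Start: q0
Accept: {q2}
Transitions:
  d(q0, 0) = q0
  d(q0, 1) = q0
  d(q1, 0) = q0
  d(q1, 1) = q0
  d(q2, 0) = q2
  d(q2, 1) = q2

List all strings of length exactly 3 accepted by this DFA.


All strings of length 3: 8 total
Accepted: 0

None


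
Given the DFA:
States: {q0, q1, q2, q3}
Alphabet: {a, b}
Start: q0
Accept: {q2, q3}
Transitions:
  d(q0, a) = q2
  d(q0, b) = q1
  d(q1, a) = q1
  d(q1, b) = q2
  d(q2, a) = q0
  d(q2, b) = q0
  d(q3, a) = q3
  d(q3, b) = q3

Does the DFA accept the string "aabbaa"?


Trace: q0 -> q2 -> q0 -> q1 -> q2 -> q0 -> q2
Final state: q2
Accept states: {q2, q3}

Yes, accepted (final state q2 is an accept state)


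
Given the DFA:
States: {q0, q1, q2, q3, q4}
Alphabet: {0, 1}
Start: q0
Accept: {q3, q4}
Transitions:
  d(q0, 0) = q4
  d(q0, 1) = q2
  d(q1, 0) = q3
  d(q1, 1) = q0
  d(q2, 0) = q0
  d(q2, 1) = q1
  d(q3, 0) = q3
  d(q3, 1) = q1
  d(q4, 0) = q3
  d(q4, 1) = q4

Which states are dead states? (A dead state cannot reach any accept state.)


Forward reachability from each state:
  q0 -> reaches accept state q3 (live)
  q1 -> reaches accept state q3 (live)
  q2 -> reaches accept state q3 (live)
  q3 -> reaches accept state q3 (live)
  q4 -> reaches accept state q3 (live)

None (all states can reach an accept state)


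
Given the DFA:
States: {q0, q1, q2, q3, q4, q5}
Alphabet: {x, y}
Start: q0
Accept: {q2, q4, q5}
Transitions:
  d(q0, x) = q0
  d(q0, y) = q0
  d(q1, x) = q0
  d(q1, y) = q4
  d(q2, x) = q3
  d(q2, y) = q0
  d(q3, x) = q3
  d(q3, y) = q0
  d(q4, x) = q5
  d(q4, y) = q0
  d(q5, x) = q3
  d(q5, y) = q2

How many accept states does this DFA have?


Accept states listed: {q2, q4, q5}
Counting: q2(1) q4(2) q5(3)

3


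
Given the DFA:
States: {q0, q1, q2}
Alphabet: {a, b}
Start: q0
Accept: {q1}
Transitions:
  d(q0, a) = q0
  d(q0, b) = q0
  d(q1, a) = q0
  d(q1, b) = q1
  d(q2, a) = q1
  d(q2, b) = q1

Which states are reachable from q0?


BFS from q0:
  layer 0: {q0}

{q0}


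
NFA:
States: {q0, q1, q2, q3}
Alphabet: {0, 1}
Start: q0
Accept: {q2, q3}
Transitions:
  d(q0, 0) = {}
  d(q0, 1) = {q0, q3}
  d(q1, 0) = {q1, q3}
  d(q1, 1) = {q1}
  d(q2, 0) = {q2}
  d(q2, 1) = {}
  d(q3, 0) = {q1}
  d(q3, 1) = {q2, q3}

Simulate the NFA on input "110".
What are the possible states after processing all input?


Start: {q0}
  --1--> {q0, q3}
  --1--> {q0, q2, q3}
  --0--> {q1, q2}

{q1, q2}


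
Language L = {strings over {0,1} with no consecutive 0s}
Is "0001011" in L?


'00' occurs at index 0

No, "0001011" is not in L


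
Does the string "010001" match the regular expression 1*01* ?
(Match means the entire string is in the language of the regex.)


|string| = 6; first = '0'; last = '1'

No, "010001" does not match 1*01*


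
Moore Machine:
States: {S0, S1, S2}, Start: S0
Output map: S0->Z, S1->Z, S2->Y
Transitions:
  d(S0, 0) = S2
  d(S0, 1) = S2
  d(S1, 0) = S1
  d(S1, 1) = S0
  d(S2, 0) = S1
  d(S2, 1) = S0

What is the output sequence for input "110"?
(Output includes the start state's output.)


Start: S0 (output Z)
  --1--> S2 (output Y)
  --1--> S0 (output Z)
  --0--> S2 (output Y)

"ZYZY"


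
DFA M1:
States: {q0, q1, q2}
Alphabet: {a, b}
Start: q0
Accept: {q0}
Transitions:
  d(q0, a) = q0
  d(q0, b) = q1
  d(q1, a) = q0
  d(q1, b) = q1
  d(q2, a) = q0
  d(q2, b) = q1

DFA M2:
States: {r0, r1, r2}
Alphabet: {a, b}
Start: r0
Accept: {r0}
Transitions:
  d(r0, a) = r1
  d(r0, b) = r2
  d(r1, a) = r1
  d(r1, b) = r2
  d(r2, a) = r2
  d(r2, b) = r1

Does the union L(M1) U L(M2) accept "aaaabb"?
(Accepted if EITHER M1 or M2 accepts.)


M1: final=q1 accepted=False
M2: final=r1 accepted=False

No, union rejects (neither accepts)


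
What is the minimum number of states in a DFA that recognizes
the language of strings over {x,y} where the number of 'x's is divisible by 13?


States track (count of 'x') mod 13.
Need 13 states: one per remainder 0..12; accept = remainder 0.

13


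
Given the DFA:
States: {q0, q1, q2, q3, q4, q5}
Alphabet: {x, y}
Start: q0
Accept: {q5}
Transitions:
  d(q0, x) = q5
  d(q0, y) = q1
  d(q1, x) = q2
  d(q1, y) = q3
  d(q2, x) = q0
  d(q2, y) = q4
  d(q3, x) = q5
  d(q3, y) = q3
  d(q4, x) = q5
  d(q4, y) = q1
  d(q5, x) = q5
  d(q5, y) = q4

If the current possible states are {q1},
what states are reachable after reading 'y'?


Apply transition on 'y' from each current state:
  d(q1, y) = q3

{q3}


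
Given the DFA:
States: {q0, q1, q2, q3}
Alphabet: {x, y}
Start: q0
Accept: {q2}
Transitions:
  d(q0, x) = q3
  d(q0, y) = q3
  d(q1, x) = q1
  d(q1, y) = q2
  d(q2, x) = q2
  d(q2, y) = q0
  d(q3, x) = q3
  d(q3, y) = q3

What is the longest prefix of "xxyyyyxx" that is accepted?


Run the DFA, marking each prefix where the state is accepting:
  "" -> q0 [reject]
  "x" -> q3 [reject]
  "xx" -> q3 [reject]
  "xxy" -> q3 [reject]
  "xxyy" -> q3 [reject]
  "xxyyy" -> q3 [reject]
  "xxyyyy" -> q3 [reject]
  "xxyyyyx" -> q3 [reject]
  "xxyyyyxx" -> q3 [reject]

No prefix is accepted


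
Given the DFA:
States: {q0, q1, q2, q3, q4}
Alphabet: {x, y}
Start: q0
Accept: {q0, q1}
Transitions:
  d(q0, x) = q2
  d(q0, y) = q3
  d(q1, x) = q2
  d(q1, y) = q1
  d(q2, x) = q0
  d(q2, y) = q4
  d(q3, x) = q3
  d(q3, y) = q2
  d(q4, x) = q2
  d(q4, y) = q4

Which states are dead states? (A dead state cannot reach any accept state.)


Forward reachability from each state:
  q0 -> reaches accept state q0 (live)
  q1 -> reaches accept state q0 (live)
  q2 -> reaches accept state q0 (live)
  q3 -> reaches accept state q0 (live)
  q4 -> reaches accept state q0 (live)

None (all states can reach an accept state)


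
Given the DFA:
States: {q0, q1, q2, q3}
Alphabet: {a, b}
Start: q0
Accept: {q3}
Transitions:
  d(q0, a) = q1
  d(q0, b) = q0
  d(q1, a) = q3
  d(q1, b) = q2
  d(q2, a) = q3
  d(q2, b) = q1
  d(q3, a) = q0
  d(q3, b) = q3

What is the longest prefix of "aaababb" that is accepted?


Run the DFA, marking each prefix where the state is accepting:
  "" -> q0 [reject]
  "a" -> q1 [reject]
  "aa" -> q3 [accept]
  "aaa" -> q0 [reject]
  "aaab" -> q0 [reject]
  "aaaba" -> q1 [reject]
  "aaabab" -> q2 [reject]
  "aaababb" -> q1 [reject]

"aa"


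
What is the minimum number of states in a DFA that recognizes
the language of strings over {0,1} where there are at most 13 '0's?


States: count = 0, 1, ..., 13 (all accepting; 14 states), plus a dead state for count > 13.
Total: 14 + 1 = 15.

15


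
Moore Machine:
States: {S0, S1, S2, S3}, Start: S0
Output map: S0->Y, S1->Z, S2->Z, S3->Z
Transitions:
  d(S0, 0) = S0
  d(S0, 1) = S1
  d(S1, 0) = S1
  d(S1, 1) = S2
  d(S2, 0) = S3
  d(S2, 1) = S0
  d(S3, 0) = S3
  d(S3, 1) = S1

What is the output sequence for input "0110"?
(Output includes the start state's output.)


Start: S0 (output Y)
  --0--> S0 (output Y)
  --1--> S1 (output Z)
  --1--> S2 (output Z)
  --0--> S3 (output Z)

"YYZZZ"


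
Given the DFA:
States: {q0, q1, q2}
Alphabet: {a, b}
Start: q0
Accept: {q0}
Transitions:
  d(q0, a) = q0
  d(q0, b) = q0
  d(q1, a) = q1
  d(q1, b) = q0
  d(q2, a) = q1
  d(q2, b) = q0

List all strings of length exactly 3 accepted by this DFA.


All strings of length 3: 8 total
Accepted: 8

"aaa", "aab", "aba", "abb", "baa", "bab", "bba", "bbb"


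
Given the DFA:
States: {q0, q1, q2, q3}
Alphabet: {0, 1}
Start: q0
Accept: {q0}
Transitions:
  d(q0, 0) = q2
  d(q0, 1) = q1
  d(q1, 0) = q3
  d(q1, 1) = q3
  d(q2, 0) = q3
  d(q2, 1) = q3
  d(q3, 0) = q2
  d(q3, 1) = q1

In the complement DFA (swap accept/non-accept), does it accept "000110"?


Trace: q0 -> q2 -> q3 -> q2 -> q3 -> q1 -> q3
Final: q3
Original accept: {q0}
Complement: q3 is not in original accept

Yes, complement accepts (original rejects)


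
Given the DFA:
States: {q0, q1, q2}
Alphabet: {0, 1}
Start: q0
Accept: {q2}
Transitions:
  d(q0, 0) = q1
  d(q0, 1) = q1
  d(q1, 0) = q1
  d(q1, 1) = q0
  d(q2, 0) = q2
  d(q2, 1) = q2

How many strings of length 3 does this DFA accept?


Enumerating all length-3 strings:
  "000" -> q1 [reject]
  "001" -> q0 [reject]
  "010" -> q1 [reject]
  "011" -> q1 [reject]
  "100" -> q1 [reject]
  "101" -> q0 [reject]
  "110" -> q1 [reject]
  "111" -> q1 [reject]

0 out of 8


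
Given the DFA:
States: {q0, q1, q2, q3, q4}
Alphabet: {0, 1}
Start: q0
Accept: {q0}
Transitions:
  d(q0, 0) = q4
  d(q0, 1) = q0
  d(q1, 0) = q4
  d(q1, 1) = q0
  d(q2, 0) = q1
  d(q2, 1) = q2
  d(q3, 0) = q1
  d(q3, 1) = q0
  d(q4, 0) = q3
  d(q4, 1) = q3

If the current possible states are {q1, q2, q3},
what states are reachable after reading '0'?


Apply transition on '0' from each current state:
  d(q1, 0) = q4
  d(q2, 0) = q1
  d(q3, 0) = q1

{q1, q4}


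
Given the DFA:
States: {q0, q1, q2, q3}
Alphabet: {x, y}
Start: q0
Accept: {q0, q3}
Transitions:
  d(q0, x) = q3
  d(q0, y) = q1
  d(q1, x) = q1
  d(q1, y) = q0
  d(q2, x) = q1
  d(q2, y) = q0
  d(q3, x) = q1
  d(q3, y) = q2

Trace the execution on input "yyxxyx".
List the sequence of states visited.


Input: yyxxyx
d(q0, y) = q1
d(q1, y) = q0
d(q0, x) = q3
d(q3, x) = q1
d(q1, y) = q0
d(q0, x) = q3


q0 -> q1 -> q0 -> q3 -> q1 -> q0 -> q3


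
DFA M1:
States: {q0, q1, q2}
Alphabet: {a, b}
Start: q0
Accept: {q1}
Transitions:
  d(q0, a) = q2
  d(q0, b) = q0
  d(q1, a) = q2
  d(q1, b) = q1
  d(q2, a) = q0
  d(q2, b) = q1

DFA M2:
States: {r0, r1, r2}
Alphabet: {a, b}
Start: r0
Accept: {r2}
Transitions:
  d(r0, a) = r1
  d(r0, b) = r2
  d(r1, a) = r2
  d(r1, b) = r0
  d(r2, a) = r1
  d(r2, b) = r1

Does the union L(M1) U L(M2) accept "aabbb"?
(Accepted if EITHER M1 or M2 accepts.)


M1: final=q0 accepted=False
M2: final=r2 accepted=True

Yes, union accepts


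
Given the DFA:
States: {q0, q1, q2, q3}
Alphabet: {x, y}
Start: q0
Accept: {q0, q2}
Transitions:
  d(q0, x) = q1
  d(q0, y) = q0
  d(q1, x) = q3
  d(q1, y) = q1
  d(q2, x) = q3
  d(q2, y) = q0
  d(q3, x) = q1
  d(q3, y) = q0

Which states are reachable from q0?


BFS from q0:
  layer 0: {q0}
  layer 1: {q1}
  layer 2: {q3}

{q0, q1, q3}


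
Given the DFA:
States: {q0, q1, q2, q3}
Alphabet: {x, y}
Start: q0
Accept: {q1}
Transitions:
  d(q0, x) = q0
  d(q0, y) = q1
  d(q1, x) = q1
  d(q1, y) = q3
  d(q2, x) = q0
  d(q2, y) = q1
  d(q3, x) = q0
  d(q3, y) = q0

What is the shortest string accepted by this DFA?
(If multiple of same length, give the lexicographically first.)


BFS by string length (lex-first path to each state shown):
  len 0: q0<-""
  len 1: q0<-"x", q1<-"y"
Found accept state at length 1.

"y"


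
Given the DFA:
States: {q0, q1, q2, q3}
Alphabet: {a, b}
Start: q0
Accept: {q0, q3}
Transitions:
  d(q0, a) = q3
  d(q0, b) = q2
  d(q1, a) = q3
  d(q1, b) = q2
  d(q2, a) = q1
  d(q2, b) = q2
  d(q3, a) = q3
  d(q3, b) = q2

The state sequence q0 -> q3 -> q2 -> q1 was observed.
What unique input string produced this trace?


Trace back each transition to find the symbol:
  q0 --[a]--> q3
  q3 --[b]--> q2
  q2 --[a]--> q1

"aba"


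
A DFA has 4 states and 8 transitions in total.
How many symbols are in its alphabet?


Each state has exactly one transition per symbol.
|alphabet| = transitions / states = 8 / 4 = 2

2


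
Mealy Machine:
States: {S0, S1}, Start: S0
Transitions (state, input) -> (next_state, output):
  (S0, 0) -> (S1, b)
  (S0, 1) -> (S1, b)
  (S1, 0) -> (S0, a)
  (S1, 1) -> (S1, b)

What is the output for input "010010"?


Step-by-step:
  (S0, 0) -> (S1, b)
  (S1, 1) -> (S1, b)
  (S1, 0) -> (S0, a)
  (S0, 0) -> (S1, b)
  (S1, 1) -> (S1, b)
  (S1, 0) -> (S0, a)

"bbabba"


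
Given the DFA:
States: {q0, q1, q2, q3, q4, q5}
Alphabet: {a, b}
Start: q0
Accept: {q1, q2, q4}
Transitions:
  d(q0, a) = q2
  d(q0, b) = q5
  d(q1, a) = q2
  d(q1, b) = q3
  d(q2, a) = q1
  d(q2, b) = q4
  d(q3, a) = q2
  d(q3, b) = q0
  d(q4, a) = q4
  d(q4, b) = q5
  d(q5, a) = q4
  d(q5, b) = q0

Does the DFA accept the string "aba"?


Trace: q0 -> q2 -> q4 -> q4
Final state: q4
Accept states: {q1, q2, q4}

Yes, accepted (final state q4 is an accept state)


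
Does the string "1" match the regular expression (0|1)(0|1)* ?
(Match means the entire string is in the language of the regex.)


|string| = 1; first = '1'; last = '1'

Yes, "1" matches (0|1)(0|1)*


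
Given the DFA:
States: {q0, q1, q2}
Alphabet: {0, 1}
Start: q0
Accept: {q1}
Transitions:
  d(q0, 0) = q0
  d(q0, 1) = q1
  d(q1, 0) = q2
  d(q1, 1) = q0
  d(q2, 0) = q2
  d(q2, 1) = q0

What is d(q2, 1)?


Looking up transition d(q2, 1)

q0


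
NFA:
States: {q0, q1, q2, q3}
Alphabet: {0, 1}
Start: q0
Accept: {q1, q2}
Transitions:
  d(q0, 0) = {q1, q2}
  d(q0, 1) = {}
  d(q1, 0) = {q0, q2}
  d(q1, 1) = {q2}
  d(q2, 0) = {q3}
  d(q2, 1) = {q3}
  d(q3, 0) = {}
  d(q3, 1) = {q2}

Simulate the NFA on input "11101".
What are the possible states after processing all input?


Start: {q0}
  --1--> {}
  --1--> {}
  --1--> {}
  --0--> {}
  --1--> {}

{} (empty set, no valid transitions)


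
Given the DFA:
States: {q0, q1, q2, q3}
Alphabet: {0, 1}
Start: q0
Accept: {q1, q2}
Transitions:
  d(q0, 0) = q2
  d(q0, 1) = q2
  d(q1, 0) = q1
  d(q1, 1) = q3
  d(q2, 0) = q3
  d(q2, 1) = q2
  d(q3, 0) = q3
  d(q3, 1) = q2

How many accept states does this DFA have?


Accept states listed: {q1, q2}
Counting: q1(1) q2(2)

2


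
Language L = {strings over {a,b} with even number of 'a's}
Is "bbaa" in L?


count('a') = 2; 2 mod 2 = 0

Yes, "bbaa" is in L


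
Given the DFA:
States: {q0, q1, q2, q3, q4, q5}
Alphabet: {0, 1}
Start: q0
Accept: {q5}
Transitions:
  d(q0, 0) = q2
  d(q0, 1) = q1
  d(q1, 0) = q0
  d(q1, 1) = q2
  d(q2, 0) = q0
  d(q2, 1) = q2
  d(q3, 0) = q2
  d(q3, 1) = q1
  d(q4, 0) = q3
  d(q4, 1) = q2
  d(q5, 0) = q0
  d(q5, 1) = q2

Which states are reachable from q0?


BFS from q0:
  layer 0: {q0}
  layer 1: {q1, q2}

{q0, q1, q2}


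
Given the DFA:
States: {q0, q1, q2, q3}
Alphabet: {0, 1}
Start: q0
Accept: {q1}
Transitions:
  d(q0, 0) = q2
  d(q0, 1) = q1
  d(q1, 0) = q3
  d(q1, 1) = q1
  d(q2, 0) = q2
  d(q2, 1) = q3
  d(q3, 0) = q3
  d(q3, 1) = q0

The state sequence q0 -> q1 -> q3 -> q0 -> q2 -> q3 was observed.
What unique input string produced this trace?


Trace back each transition to find the symbol:
  q0 --[1]--> q1
  q1 --[0]--> q3
  q3 --[1]--> q0
  q0 --[0]--> q2
  q2 --[1]--> q3

"10101"


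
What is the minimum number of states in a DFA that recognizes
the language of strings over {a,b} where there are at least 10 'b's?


States: count = 0, 1, ..., 9, and a final '>= 10' state.
Total: 10 + 1 = 11. Accept = '>= 10' state.

11


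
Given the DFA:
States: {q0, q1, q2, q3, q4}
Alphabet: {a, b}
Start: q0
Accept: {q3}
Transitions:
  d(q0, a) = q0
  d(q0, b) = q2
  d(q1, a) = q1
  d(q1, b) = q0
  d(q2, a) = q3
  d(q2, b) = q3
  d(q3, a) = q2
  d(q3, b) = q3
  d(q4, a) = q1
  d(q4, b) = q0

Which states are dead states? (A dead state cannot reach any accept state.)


Forward reachability from each state:
  q0 -> reaches accept state q3 (live)
  q1 -> reaches accept state q3 (live)
  q2 -> reaches accept state q3 (live)
  q3 -> reaches accept state q3 (live)
  q4 -> reaches accept state q3 (live)

None (all states can reach an accept state)


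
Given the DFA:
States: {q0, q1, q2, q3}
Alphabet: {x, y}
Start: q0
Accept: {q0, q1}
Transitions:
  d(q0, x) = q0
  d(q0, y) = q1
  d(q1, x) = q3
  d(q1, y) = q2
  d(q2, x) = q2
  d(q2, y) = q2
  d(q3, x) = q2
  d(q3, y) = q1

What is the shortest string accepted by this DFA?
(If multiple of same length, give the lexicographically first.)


BFS by string length (lex-first path to each state shown):
  len 0: q0<-""
Found accept state at length 0.

"" (empty string)


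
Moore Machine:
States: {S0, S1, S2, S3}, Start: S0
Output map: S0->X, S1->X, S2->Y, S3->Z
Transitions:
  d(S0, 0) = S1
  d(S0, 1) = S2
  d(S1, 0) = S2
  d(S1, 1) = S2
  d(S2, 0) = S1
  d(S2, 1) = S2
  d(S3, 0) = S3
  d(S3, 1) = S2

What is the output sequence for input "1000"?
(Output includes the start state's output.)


Start: S0 (output X)
  --1--> S2 (output Y)
  --0--> S1 (output X)
  --0--> S2 (output Y)
  --0--> S1 (output X)

"XYXYX"


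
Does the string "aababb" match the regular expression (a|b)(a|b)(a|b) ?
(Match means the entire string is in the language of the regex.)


|string| = 6; first = 'a'; last = 'b'

No, "aababb" does not match (a|b)(a|b)(a|b)


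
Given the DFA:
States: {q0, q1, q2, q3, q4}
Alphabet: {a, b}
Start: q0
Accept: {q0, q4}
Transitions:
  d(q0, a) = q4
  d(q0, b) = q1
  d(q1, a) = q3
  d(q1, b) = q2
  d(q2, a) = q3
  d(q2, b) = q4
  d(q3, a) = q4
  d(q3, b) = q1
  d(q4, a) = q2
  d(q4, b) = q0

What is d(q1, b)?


Looking up transition d(q1, b)

q2


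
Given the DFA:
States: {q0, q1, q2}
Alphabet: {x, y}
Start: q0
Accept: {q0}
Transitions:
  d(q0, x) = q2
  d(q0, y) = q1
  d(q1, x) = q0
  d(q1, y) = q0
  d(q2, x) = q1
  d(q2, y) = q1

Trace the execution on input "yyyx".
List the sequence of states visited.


Input: yyyx
d(q0, y) = q1
d(q1, y) = q0
d(q0, y) = q1
d(q1, x) = q0


q0 -> q1 -> q0 -> q1 -> q0
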